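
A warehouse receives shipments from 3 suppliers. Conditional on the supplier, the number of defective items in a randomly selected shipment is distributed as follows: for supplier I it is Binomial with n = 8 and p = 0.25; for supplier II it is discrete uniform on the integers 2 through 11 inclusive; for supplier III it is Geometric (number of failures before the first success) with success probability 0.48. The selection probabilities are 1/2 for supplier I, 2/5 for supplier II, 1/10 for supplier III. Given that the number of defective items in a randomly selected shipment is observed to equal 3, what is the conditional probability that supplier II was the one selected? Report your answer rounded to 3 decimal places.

Likelihoods P(X=3 | ·): I: 0.207642; II: 0.1; III: 0.0674918.
Posterior ∝ prior × likelihood. Numerator for II: 0.4·0.1 = 0.04.
Normalizing constant: 0.5·0.207642 + 0.4·0.1 + 0.1·0.0674918 = 0.15057.
P(II | observation) = 0.04 / 0.15057 = 0.265657.

0.266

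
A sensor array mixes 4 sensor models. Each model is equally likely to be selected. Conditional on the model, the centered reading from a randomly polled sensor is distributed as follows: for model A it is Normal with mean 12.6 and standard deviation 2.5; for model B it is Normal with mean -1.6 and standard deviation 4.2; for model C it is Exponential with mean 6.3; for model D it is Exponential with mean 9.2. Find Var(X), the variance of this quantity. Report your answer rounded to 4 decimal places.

64.5769

Per component, A: μ=12.6, E[X²]=165.01; B: μ=-1.6, E[X²]=20.2; C: μ=6.3, E[X²]=79.38; D: μ=9.2, E[X²]=169.28.
E[X] = 0.25·12.6 + 0.25·-1.6 + 0.25·6.3 + 0.25·9.2 = 6.625.
E[X²] = 0.25·165.01 + 0.25·20.2 + 0.25·79.38 + 0.25·169.28 = 108.467.
Var(X) = E[X²] − (E[X])² = 108.467 − 43.8906 = 64.5769.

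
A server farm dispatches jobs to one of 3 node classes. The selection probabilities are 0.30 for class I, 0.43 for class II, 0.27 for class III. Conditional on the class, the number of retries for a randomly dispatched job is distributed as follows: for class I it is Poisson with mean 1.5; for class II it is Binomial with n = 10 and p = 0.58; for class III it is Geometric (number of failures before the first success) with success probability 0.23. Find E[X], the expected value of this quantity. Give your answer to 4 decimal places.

3.8479

Component means — I: 1.5; II: 5.8; III: 3.34783.
E[X] = 0.3·1.5 + 0.43·5.8 + 0.27·3.34783 = 3.84791.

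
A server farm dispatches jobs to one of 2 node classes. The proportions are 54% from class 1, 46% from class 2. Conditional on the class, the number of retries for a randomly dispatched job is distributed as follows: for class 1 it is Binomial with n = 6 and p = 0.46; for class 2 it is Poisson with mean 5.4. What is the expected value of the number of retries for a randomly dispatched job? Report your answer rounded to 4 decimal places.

Component means — 1: 2.76; 2: 5.4.
E[X] = 0.54·2.76 + 0.46·5.4 = 3.9744.

3.9744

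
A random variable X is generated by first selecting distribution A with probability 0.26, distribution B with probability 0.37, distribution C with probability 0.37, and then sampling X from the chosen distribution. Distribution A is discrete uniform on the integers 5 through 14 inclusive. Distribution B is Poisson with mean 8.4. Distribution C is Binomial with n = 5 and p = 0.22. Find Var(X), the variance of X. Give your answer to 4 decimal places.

19.7701

Per component, A: μ=9.5, E[X²]=98.5; B: μ=8.4, E[X²]=78.96; C: μ=1.1, E[X²]=2.068.
E[X] = 0.26·9.5 + 0.37·8.4 + 0.37·1.1 = 5.985.
E[X²] = 0.26·98.5 + 0.37·78.96 + 0.37·2.068 = 55.5904.
Var(X) = E[X²] − (E[X])² = 55.5904 − 35.8202 = 19.7701.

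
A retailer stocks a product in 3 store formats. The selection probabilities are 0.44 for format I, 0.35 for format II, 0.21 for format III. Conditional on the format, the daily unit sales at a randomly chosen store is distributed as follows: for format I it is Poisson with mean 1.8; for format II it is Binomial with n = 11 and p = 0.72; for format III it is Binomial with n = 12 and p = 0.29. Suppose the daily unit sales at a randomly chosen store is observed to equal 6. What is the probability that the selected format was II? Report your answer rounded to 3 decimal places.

Likelihoods P(X=6 | ·): I: 0.00780859; II: 0.110771; III: 0.0704061.
Posterior ∝ prior × likelihood. Numerator for II: 0.35·0.110771 = 0.0387699.
Normalizing constant: 0.44·0.00780859 + 0.35·0.110771 + 0.21·0.0704061 = 0.056991.
P(II | observation) = 0.0387699 / 0.056991 = 0.680282.

0.680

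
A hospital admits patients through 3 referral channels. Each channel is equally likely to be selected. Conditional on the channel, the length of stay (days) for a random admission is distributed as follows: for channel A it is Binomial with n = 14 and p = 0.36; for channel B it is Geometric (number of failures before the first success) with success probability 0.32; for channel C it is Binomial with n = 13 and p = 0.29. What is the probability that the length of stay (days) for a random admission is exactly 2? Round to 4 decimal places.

0.1184

Conditional on each channel, P(X = 2): A: 0.0556937; B: 0.147968; C: 0.151612.
By total probability, P(X = 2) = 0.333333·0.0556937 + 0.333333·0.147968 + 0.333333·0.151612 = 0.118424.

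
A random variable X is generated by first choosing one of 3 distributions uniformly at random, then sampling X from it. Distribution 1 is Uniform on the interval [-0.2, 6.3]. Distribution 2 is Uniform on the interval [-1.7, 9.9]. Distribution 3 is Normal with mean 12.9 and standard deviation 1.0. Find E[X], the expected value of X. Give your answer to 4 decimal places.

6.6833

Component means — 1: 3.05; 2: 4.1; 3: 12.9.
E[X] = 0.333333·3.05 + 0.333333·4.1 + 0.333333·12.9 = 6.68333.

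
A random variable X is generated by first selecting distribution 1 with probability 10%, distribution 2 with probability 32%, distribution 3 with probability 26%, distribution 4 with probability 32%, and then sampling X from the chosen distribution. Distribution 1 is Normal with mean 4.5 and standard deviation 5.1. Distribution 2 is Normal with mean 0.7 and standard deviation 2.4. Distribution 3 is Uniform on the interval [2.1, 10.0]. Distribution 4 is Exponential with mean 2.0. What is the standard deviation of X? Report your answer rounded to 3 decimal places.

Per component, 1: μ=4.5, E[X²]=46.26; 2: μ=0.7, E[X²]=6.25; 3: μ=6.05, E[X²]=41.8033; 4: μ=2, E[X²]=8.
E[X] = 0.1·4.5 + 0.32·0.7 + 0.26·6.05 + 0.32·2 = 2.887.
E[X²] = 0.1·46.26 + 0.32·6.25 + 0.26·41.8033 + 0.32·8 = 20.0549.
Var(X) = E[X²] − (E[X])² = 20.0549 − 8.33477 = 11.7201.
SD(X) = √11.7201 = 3.42346.

3.423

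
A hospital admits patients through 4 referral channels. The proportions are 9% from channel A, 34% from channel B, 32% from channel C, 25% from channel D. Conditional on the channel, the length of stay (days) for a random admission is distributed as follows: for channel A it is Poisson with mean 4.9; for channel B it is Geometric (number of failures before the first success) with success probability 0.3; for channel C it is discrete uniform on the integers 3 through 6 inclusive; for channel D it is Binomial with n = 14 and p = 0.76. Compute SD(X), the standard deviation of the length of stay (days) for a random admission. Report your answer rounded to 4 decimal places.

Per component, A: μ=4.9, E[X²]=28.91; B: μ=2.33333, E[X²]=13.2222; C: μ=4.5, E[X²]=21.5; D: μ=10.64, E[X²]=115.763.
E[X] = 0.09·4.9 + 0.34·2.33333 + 0.32·4.5 + 0.25·10.64 = 5.33433.
E[X²] = 0.09·28.91 + 0.34·13.2222 + 0.32·21.5 + 0.25·115.763 = 42.9183.
Var(X) = E[X²] − (E[X])² = 42.9183 − 28.4551 = 14.4631.
SD(X) = √14.4631 = 3.80304.

3.8030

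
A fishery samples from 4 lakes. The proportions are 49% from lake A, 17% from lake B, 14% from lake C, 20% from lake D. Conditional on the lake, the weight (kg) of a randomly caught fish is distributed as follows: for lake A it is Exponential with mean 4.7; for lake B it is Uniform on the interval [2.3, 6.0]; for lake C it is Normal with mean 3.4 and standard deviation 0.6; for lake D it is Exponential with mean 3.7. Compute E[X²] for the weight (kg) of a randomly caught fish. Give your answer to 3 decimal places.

For each component E[X²] = Var + (mean)², giving A: 44.18; B: 18.3633; C: 11.92; D: 27.38.
Overall E[X²] = 0.49·44.18 + 0.17·18.3633 + 0.14·11.92 + 0.2·27.38 = 31.9148.

31.915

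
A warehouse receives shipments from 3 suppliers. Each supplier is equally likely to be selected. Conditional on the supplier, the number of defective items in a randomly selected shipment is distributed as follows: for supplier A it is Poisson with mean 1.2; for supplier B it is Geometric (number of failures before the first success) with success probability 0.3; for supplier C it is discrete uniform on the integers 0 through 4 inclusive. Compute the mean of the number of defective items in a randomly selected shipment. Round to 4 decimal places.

1.8444

Component means — A: 1.2; B: 2.33333; C: 2.
E[X] = 0.333333·1.2 + 0.333333·2.33333 + 0.333333·2 = 1.84444.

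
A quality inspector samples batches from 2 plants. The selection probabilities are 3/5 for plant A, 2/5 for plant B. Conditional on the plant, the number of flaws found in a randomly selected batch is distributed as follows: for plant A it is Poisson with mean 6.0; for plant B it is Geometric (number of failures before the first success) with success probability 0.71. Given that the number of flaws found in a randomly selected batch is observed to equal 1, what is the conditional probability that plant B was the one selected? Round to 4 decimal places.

Likelihoods P(X=1 | ·): A: 0.0148725; B: 0.2059.
Posterior ∝ prior × likelihood. Numerator for B: 0.4·0.2059 = 0.08236.
Normalizing constant: 0.6·0.0148725 + 0.4·0.2059 = 0.0912835.
P(B | observation) = 0.08236 / 0.0912835 = 0.902244.

0.9022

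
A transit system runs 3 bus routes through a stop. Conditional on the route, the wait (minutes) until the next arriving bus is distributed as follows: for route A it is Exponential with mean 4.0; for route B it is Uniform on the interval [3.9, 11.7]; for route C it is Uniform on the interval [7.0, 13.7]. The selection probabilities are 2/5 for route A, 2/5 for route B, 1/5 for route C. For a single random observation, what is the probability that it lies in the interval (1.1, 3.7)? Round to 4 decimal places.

0.1452

Conditional on each route, P(1.1 < X < 3.7): A: 0.363041; B: 0; C: 0.
By total probability, P(1.1 < X < 3.7) = 0.4·0.363041 + 0.4·0 + 0.2·0 = 0.145216.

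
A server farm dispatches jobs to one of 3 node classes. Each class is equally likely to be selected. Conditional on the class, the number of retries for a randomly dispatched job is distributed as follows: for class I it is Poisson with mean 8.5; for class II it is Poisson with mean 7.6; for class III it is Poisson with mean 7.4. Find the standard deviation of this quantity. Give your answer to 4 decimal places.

2.8394

Per component, I: μ=8.5, E[X²]=80.75; II: μ=7.6, E[X²]=65.36; III: μ=7.4, E[X²]=62.16.
E[X] = 0.333333·8.5 + 0.333333·7.6 + 0.333333·7.4 = 7.83333.
E[X²] = 0.333333·80.75 + 0.333333·65.36 + 0.333333·62.16 = 69.4233.
Var(X) = E[X²] − (E[X])² = 69.4233 − 61.3611 = 8.06222.
SD(X) = √8.06222 = 2.83941.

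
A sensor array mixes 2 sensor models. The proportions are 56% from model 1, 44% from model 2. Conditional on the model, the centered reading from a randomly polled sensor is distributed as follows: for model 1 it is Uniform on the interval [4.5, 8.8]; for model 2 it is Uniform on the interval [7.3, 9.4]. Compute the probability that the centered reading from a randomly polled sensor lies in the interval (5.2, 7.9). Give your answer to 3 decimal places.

0.477

Conditional on each model, P(5.2 < X < 7.9): 1: 0.627907; 2: 0.285714.
By total probability, P(5.2 < X < 7.9) = 0.56·0.627907 + 0.44·0.285714 = 0.477342.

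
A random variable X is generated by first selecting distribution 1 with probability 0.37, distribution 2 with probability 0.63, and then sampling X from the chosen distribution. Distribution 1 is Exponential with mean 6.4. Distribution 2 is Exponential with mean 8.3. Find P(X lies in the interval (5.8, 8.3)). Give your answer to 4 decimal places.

Conditional on each component, P(5.8 < X < 8.3): 1: 0.130652; 2: 0.129305.
By total probability, P(5.8 < X < 8.3) = 0.37·0.130652 + 0.63·0.129305 = 0.129803.

0.1298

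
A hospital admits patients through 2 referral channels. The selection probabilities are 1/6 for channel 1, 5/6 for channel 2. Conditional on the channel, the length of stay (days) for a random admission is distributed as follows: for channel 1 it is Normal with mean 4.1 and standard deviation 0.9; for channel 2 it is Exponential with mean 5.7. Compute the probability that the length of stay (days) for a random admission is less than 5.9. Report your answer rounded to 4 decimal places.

0.7002

Conditional on each channel, P(X < 5.9): 1: 0.97725; 2: 0.644805.
By total probability, P(X < 5.9) = 0.166667·0.97725 + 0.833333·0.644805 = 0.700212.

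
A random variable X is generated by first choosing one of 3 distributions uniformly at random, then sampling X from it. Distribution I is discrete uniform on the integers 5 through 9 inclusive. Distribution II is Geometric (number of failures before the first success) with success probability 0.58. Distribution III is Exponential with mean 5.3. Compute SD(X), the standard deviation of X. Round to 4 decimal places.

Per component, I: μ=7, E[X²]=51; II: μ=0.724138, E[X²]=1.77289; III: μ=5.3, E[X²]=56.18.
E[X] = 0.333333·7 + 0.333333·0.724138 + 0.333333·5.3 = 4.34138.
E[X²] = 0.333333·51 + 0.333333·1.77289 + 0.333333·56.18 = 36.3176.
Var(X) = E[X²] − (E[X])² = 36.3176 − 18.8476 = 17.4701.
SD(X) = √17.4701 = 4.17972.

4.1797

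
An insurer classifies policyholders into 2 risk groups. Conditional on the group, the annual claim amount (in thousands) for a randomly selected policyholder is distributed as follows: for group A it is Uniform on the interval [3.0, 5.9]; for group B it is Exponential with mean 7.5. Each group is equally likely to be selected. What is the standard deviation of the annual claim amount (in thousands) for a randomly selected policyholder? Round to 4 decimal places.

5.5499

Per component, A: μ=4.45, E[X²]=20.5033; B: μ=7.5, E[X²]=112.5.
E[X] = 0.5·4.45 + 0.5·7.5 = 5.975.
E[X²] = 0.5·20.5033 + 0.5·112.5 = 66.5017.
Var(X) = E[X²] − (E[X])² = 66.5017 − 35.7006 = 30.801.
SD(X) = √30.801 = 5.54987.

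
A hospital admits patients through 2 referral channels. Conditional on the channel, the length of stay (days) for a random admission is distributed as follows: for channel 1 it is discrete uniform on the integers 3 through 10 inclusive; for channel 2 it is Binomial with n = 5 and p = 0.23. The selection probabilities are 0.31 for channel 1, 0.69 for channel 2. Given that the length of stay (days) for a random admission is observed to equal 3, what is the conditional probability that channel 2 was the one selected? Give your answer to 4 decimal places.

0.5623

Likelihoods P(X=3 | ·): 1: 0.125; 2: 0.0721381.
Posterior ∝ prior × likelihood. Numerator for 2: 0.69·0.0721381 = 0.0497753.
Normalizing constant: 0.31·0.125 + 0.69·0.0721381 = 0.0885253.
P(2 | observation) = 0.0497753 / 0.0885253 = 0.562272.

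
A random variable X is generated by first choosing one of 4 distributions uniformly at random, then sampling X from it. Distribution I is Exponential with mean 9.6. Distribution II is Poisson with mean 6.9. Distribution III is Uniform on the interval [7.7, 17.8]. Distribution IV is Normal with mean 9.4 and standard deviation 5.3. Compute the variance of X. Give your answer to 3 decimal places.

Per component, I: μ=9.6, E[X²]=184.32; II: μ=6.9, E[X²]=54.51; III: μ=12.75, E[X²]=171.063; IV: μ=9.4, E[X²]=116.45.
E[X] = 0.25·9.6 + 0.25·6.9 + 0.25·12.75 + 0.25·9.4 = 9.6625.
E[X²] = 0.25·184.32 + 0.25·54.51 + 0.25·171.063 + 0.25·116.45 = 131.586.
Var(X) = E[X²] − (E[X])² = 131.586 − 93.3639 = 38.2219.

38.222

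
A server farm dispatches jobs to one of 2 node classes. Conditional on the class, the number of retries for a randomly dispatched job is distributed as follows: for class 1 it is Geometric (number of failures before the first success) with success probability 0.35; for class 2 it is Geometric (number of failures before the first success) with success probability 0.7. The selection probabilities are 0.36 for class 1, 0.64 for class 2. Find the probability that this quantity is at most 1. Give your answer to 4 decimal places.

Conditional on each class, P(X ≤ 1): 1: 0.5775; 2: 0.91.
By total probability, P(X ≤ 1) = 0.36·0.5775 + 0.64·0.91 = 0.7903.

0.7903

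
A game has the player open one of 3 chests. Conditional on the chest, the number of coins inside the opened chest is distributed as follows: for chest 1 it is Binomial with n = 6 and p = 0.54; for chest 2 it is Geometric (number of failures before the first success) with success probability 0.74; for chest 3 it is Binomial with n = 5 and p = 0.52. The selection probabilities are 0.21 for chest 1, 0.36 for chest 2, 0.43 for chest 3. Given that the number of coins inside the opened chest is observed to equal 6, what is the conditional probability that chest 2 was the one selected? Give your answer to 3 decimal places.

Likelihoods P(X=6 | ·): 1: 0.0247949; 2: 0.000228598; 3: 0.
Posterior ∝ prior × likelihood. Numerator for 2: 0.36·0.000228598 = 8.22952e-05.
Normalizing constant: 0.21·0.0247949 + 0.36·0.000228598 + 0.43·0 = 0.00528923.
P(2 | observation) = 8.22952e-05 / 0.00528923 = 0.015559.

0.016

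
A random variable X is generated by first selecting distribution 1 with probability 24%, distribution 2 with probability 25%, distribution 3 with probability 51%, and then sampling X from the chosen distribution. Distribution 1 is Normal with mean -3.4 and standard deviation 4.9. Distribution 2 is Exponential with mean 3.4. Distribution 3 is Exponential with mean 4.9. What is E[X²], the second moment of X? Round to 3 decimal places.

For each component E[X²] = Var + (mean)², giving 1: 35.57; 2: 23.12; 3: 48.02.
Overall E[X²] = 0.24·35.57 + 0.25·23.12 + 0.51·48.02 = 38.807.

38.807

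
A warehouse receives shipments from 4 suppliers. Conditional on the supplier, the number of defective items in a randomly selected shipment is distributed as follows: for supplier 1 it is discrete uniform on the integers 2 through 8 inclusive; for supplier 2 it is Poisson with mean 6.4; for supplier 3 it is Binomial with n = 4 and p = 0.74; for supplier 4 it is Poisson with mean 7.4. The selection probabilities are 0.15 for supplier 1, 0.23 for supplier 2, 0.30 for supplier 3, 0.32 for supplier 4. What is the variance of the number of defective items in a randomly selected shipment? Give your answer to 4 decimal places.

Per component, 1: μ=5, E[X²]=29; 2: μ=6.4, E[X²]=47.36; 3: μ=2.96, E[X²]=9.5312; 4: μ=7.4, E[X²]=62.16.
E[X] = 0.15·5 + 0.23·6.4 + 0.3·2.96 + 0.32·7.4 = 5.478.
E[X²] = 0.15·29 + 0.23·47.36 + 0.3·9.5312 + 0.32·62.16 = 37.9934.
Var(X) = E[X²] − (E[X])² = 37.9934 − 30.0085 = 7.98488.

7.9849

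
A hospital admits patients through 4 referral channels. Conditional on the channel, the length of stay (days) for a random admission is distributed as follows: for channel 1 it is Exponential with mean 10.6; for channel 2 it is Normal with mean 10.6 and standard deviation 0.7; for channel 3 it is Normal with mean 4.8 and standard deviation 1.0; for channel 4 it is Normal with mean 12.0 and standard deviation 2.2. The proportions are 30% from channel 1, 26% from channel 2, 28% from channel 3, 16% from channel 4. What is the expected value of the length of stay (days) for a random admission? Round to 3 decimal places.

9.200

Component means — 1: 10.6; 2: 10.6; 3: 4.8; 4: 12.
E[X] = 0.3·10.6 + 0.26·10.6 + 0.28·4.8 + 0.16·12 = 9.2.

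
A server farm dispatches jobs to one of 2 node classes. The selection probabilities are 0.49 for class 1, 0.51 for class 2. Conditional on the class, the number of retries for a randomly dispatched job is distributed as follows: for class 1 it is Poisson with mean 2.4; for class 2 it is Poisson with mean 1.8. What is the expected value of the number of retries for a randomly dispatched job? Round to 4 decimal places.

Component means — 1: 2.4; 2: 1.8.
E[X] = 0.49·2.4 + 0.51·1.8 = 2.094.

2.0940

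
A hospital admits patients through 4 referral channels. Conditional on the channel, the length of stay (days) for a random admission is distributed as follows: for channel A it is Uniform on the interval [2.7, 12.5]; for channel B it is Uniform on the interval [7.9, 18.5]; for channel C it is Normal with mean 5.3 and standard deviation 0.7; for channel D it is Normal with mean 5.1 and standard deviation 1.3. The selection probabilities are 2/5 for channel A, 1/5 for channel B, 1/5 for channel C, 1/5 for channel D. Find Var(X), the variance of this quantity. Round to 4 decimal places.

14.0644

Per component, A: μ=7.6, E[X²]=65.7633; B: μ=13.2, E[X²]=183.603; C: μ=5.3, E[X²]=28.58; D: μ=5.1, E[X²]=27.7.
E[X] = 0.4·7.6 + 0.2·13.2 + 0.2·5.3 + 0.2·5.1 = 7.76.
E[X²] = 0.4·65.7633 + 0.2·183.603 + 0.2·28.58 + 0.2·27.7 = 74.282.
Var(X) = E[X²] − (E[X])² = 74.282 − 60.2176 = 14.0644.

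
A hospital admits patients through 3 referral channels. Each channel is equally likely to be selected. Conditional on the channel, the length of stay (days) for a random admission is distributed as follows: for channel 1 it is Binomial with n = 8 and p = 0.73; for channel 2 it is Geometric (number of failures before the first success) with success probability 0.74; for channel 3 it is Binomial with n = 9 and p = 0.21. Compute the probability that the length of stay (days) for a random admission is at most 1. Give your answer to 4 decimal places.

0.4465

Conditional on each channel, P(X ≤ 1): 1: 0.000639128; 2: 0.9324; 3: 0.406585.
By total probability, P(X ≤ 1) = 0.333333·0.000639128 + 0.333333·0.9324 + 0.333333·0.406585 = 0.446541.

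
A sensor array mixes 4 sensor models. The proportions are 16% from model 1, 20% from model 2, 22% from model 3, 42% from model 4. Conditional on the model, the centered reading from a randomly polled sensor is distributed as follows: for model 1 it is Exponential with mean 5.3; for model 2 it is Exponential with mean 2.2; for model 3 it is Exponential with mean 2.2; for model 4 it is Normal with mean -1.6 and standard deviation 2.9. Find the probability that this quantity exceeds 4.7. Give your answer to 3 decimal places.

0.122

Conditional on each model, P(X > 4.7): 1: 0.411975; 2: 0.118083; 3: 0.118083; 4: 0.0149122.
By total probability, P(X > 4.7) = 0.16·0.411975 + 0.2·0.118083 + 0.22·0.118083 + 0.42·0.0149122 = 0.121774.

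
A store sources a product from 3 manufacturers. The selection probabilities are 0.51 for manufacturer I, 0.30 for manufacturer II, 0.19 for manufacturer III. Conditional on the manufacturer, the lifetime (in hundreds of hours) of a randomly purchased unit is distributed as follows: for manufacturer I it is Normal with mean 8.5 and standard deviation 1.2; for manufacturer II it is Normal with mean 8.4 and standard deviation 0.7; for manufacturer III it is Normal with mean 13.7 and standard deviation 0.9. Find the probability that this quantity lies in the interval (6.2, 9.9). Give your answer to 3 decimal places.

Conditional on each manufacturer, P(6.2 < X < 9.9): I: 0.850687; II: 0.983101; III: 1.20953e-05.
By total probability, P(6.2 < X < 9.9) = 0.51·0.850687 + 0.3·0.983101 + 0.19·1.20953e-05 = 0.728783.

0.729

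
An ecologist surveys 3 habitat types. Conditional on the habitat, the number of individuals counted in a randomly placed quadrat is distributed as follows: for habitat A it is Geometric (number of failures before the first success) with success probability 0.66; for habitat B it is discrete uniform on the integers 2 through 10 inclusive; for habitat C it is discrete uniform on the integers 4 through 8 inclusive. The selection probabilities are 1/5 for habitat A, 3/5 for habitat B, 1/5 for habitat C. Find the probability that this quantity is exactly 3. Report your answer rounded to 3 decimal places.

Conditional on each habitat, P(X = 3): A: 0.0259406; B: 0.111111; C: 0.
By total probability, P(X = 3) = 0.2·0.0259406 + 0.6·0.111111 + 0.2·0 = 0.0718548.

0.072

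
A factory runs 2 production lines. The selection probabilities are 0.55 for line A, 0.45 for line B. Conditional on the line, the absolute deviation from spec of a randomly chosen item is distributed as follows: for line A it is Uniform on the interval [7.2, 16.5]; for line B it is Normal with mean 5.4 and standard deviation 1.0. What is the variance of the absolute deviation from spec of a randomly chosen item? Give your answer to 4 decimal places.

14.7107

Per component, A: μ=11.85, E[X²]=147.63; B: μ=5.4, E[X²]=30.16.
E[X] = 0.55·11.85 + 0.45·5.4 = 8.9475.
E[X²] = 0.55·147.63 + 0.45·30.16 = 94.7685.
Var(X) = E[X²] − (E[X])² = 94.7685 − 80.0578 = 14.7107.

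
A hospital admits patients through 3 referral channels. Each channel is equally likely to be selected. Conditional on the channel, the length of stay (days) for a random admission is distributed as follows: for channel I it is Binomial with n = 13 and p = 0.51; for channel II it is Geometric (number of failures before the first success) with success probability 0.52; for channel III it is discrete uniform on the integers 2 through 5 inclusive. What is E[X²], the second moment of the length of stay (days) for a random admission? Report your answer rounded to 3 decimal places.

For each component E[X²] = Var + (mean)², giving I: 47.2056; II: 2.62722; III: 13.5.
Overall E[X²] = 0.333333·47.2056 + 0.333333·2.62722 + 0.333333·13.5 = 21.1109.

21.111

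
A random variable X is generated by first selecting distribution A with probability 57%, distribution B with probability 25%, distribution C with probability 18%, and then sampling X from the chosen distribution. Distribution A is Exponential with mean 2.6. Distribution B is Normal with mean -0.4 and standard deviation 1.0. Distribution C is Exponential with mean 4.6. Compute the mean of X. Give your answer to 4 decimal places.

Component means — A: 2.6; B: -0.4; C: 4.6.
E[X] = 0.57·2.6 + 0.25·-0.4 + 0.18·4.6 = 2.21.

2.2100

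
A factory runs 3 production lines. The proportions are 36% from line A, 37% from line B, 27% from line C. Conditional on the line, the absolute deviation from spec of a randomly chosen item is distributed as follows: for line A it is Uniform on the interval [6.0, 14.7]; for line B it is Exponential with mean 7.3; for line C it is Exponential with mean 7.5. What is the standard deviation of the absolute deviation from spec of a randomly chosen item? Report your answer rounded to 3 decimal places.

Per component, A: μ=10.35, E[X²]=113.43; B: μ=7.3, E[X²]=106.58; C: μ=7.5, E[X²]=112.5.
E[X] = 0.36·10.35 + 0.37·7.3 + 0.27·7.5 = 8.452.
E[X²] = 0.36·113.43 + 0.37·106.58 + 0.27·112.5 = 110.644.
Var(X) = E[X²] − (E[X])² = 110.644 − 71.4363 = 39.2081.
SD(X) = √39.2081 = 6.26164.

6.262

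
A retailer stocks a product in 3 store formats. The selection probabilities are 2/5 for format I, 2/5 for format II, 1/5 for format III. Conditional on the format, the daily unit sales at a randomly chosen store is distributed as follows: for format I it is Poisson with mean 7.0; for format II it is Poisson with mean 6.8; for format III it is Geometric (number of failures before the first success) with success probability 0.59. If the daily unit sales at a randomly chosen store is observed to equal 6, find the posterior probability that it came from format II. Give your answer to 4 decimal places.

0.5042

Likelihoods P(X=6 | ·): I: 0.149003; II: 0.152939; III: 0.00280256.
Posterior ∝ prior × likelihood. Numerator for II: 0.4·0.152939 = 0.0611756.
Normalizing constant: 0.4·0.149003 + 0.4·0.152939 + 0.2·0.00280256 = 0.121337.
P(II | observation) = 0.0611756 / 0.121337 = 0.504178.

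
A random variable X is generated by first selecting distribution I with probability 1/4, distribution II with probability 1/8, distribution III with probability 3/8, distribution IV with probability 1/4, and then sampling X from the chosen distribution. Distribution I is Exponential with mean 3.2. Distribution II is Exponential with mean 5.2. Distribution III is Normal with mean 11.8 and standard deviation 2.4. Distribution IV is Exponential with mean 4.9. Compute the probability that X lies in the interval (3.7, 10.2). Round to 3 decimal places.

Conditional on each component, P(3.7 < X < 10.2): I: 0.273389; II: 0.350247; III: 0.252123; IV: 0.345236.
By total probability, P(3.7 < X < 10.2) = 0.25·0.273389 + 0.125·0.350247 + 0.375·0.252123 + 0.25·0.345236 = 0.292983.

0.293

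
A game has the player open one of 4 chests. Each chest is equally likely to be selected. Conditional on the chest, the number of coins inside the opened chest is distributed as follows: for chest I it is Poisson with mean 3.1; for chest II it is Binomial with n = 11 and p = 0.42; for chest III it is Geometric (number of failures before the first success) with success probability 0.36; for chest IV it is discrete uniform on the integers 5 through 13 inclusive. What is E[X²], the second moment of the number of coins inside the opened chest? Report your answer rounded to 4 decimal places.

33.1249

For each component E[X²] = Var + (mean)², giving I: 12.71; II: 24.024; III: 8.09877; IV: 87.6667.
Overall E[X²] = 0.25·12.71 + 0.25·24.024 + 0.25·8.09877 + 0.25·87.6667 = 33.1249.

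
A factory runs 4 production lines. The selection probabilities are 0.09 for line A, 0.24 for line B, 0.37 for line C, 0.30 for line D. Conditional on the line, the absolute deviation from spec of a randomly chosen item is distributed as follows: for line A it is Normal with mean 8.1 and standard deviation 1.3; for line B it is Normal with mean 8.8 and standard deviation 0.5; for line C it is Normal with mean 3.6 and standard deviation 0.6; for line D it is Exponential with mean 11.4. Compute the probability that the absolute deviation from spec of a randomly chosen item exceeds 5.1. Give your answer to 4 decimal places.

Conditional on each line, P(X > 5.1): A: 0.989492; B: 1; C: 0.00620967; D: 0.639308.
By total probability, P(X > 5.1) = 0.09·0.989492 + 0.24·1 + 0.37·0.00620967 + 0.3·0.639308 = 0.523144.

0.5231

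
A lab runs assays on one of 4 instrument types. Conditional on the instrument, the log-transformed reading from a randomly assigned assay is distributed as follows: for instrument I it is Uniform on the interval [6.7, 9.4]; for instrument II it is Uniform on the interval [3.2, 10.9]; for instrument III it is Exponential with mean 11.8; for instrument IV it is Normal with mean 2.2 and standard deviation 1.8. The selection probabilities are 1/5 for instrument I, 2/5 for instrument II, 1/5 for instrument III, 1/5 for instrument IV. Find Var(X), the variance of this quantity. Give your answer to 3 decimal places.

Per component, I: μ=8.05, E[X²]=65.41; II: μ=7.05, E[X²]=54.6433; III: μ=11.8, E[X²]=278.48; IV: μ=2.2, E[X²]=8.08.
E[X] = 0.2·8.05 + 0.4·7.05 + 0.2·11.8 + 0.2·2.2 = 7.23.
E[X²] = 0.2·65.41 + 0.4·54.6433 + 0.2·278.48 + 0.2·8.08 = 92.2513.
Var(X) = E[X²] − (E[X])² = 92.2513 − 52.2729 = 39.9784.

39.978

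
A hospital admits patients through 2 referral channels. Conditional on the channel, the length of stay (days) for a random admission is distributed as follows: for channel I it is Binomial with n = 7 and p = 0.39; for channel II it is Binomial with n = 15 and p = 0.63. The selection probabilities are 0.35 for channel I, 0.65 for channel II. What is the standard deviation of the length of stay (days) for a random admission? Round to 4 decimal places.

Per component, I: μ=2.73, E[X²]=9.1182; II: μ=9.45, E[X²]=92.799.
E[X] = 0.35·2.73 + 0.65·9.45 = 7.098.
E[X²] = 0.35·9.1182 + 0.65·92.799 = 63.5107.
Var(X) = E[X²] − (E[X])² = 63.5107 − 50.3816 = 13.1291.
SD(X) = √13.1291 = 3.62341.

3.6234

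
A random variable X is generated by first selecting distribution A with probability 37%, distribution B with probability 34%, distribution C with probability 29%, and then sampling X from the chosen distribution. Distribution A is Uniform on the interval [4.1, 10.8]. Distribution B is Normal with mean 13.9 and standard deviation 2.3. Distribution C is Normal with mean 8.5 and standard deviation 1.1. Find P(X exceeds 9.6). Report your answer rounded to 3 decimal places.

0.442

Conditional on each component, P(X > 9.6): A: 0.179104; B: 0.969228; C: 0.158655.
By total probability, P(X > 9.6) = 0.37·0.179104 + 0.34·0.969228 + 0.29·0.158655 = 0.441816.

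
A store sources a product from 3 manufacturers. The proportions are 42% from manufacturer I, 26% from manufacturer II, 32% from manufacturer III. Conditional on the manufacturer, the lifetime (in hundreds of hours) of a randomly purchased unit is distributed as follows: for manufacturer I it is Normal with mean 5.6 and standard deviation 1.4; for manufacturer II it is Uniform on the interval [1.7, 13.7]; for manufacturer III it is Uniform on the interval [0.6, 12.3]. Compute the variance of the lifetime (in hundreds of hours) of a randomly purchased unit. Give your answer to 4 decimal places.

8.3023

Per component, I: μ=5.6, E[X²]=33.32; II: μ=7.7, E[X²]=71.29; III: μ=6.45, E[X²]=53.01.
E[X] = 0.42·5.6 + 0.26·7.7 + 0.32·6.45 = 6.418.
E[X²] = 0.42·33.32 + 0.26·71.29 + 0.32·53.01 = 49.493.
Var(X) = E[X²] − (E[X])² = 49.493 − 41.1907 = 8.30228.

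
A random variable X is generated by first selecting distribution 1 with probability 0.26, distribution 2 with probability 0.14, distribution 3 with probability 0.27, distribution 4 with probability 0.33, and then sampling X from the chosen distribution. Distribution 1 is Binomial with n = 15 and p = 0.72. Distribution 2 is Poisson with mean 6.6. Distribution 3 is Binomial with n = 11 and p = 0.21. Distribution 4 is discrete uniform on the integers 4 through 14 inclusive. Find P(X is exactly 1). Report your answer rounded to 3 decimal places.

Conditional on each component, P(X = 1): 1: 1.96624e-07; 2: 0.00897843; 3: 0.218717; 4: 0.
By total probability, P(X = 1) = 0.26·1.96624e-07 + 0.14·0.00897843 + 0.27·0.218717 + 0.33·0 = 0.0603107.

0.060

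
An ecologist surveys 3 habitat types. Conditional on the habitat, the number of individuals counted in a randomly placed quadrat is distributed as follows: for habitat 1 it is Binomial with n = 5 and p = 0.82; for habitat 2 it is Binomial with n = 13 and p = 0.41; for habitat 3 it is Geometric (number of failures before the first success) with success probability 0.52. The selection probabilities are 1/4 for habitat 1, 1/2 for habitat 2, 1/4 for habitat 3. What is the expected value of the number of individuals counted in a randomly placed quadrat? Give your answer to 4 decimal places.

3.9208

Component means — 1: 4.1; 2: 5.33; 3: 0.923077.
E[X] = 0.25·4.1 + 0.5·5.33 + 0.25·0.923077 = 3.92077.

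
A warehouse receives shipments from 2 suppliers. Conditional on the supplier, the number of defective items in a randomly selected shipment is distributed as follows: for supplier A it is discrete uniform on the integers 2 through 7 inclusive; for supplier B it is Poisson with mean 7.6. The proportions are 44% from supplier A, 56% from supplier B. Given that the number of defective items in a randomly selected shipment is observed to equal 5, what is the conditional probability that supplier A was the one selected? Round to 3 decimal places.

Likelihoods P(X=5 | ·): A: 0.166667; B: 0.105742.
Posterior ∝ prior × likelihood. Numerator for A: 0.44·0.166667 = 0.0733333.
Normalizing constant: 0.44·0.166667 + 0.56·0.105742 = 0.132549.
P(A | observation) = 0.0733333 / 0.132549 = 0.553254.

0.553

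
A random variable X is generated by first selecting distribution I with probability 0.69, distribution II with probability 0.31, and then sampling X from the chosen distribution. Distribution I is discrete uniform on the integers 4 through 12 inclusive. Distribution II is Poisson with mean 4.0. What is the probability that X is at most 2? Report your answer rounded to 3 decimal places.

Conditional on each component, P(X ≤ 2): I: 0; II: 0.238103.
By total probability, P(X ≤ 2) = 0.69·0 + 0.31·0.238103 = 0.073812.

0.074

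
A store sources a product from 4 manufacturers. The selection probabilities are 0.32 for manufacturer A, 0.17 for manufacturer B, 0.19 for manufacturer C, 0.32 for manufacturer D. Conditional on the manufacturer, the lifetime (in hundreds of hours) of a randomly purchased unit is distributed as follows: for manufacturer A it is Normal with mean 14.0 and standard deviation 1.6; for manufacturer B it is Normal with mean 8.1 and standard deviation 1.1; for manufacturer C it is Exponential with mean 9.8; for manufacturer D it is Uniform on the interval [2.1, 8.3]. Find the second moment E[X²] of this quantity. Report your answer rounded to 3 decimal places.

For each component E[X²] = Var + (mean)², giving A: 198.56; B: 66.82; C: 192.08; D: 30.2433.
Overall E[X²] = 0.32·198.56 + 0.17·66.82 + 0.19·192.08 + 0.32·30.2433 = 121.072.

121.072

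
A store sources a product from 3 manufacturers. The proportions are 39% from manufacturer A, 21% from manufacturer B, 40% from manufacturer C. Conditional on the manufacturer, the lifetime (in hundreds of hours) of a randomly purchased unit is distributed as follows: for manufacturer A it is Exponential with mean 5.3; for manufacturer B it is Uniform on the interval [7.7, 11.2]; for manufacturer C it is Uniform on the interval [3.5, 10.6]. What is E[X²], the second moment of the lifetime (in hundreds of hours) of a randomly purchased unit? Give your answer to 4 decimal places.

For each component E[X²] = Var + (mean)², giving A: 56.18; B: 90.3233; C: 53.9033.
Overall E[X²] = 0.39·56.18 + 0.21·90.3233 + 0.4·53.9033 = 62.4394.

62.4394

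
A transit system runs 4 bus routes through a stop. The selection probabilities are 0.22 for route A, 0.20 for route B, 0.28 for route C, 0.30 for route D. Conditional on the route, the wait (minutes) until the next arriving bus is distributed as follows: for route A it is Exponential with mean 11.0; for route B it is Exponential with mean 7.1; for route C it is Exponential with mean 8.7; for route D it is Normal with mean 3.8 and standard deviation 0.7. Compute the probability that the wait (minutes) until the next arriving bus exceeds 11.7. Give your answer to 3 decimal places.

Conditional on each route, P(X > 11.7): A: 0.345198; B: 0.192456; C: 0.260585; D: 0.
By total probability, P(X > 11.7) = 0.22·0.345198 + 0.2·0.192456 + 0.28·0.260585 + 0.3·0 = 0.187399.

0.187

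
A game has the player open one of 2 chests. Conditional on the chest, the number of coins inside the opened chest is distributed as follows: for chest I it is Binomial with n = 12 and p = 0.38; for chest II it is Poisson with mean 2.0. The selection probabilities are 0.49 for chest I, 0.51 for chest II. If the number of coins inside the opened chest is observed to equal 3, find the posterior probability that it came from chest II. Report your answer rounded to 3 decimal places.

Likelihoods P(X=3 | ·): I: 0.163418; II: 0.180447.
Posterior ∝ prior × likelihood. Numerator for II: 0.51·0.180447 = 0.092028.
Normalizing constant: 0.49·0.163418 + 0.51·0.180447 = 0.172103.
P(II | observation) = 0.092028 / 0.172103 = 0.534728.

0.535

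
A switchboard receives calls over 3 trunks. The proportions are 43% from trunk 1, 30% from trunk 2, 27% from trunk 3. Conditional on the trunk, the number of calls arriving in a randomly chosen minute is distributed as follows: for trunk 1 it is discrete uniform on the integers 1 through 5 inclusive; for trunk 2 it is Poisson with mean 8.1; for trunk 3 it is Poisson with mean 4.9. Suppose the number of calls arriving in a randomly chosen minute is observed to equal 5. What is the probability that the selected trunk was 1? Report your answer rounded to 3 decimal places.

0.538

Likelihoods P(X=5 | ·): 1: 0.2; 2: 0.088198; 3: 0.17529.
Posterior ∝ prior × likelihood. Numerator for 1: 0.43·0.2 = 0.086.
Normalizing constant: 0.43·0.2 + 0.3·0.088198 + 0.27·0.17529 = 0.159788.
P(1 | observation) = 0.086 / 0.159788 = 0.538215.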